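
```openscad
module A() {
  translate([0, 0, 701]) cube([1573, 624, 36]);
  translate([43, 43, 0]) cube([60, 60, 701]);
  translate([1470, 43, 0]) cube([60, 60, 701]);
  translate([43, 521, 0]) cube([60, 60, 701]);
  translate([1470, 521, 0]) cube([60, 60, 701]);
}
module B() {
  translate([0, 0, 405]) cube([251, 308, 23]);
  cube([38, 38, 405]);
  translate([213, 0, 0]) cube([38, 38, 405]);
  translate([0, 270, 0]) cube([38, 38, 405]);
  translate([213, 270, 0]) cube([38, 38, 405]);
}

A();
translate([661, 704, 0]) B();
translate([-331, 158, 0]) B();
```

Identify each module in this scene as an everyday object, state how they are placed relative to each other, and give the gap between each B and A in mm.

A is a table. B is a stool. Two stools sit around the table at the +y, −x sides. The gap between each stool and the table is 80 mm.

Each stool's nearest face is 80 mm from the table's bounding box.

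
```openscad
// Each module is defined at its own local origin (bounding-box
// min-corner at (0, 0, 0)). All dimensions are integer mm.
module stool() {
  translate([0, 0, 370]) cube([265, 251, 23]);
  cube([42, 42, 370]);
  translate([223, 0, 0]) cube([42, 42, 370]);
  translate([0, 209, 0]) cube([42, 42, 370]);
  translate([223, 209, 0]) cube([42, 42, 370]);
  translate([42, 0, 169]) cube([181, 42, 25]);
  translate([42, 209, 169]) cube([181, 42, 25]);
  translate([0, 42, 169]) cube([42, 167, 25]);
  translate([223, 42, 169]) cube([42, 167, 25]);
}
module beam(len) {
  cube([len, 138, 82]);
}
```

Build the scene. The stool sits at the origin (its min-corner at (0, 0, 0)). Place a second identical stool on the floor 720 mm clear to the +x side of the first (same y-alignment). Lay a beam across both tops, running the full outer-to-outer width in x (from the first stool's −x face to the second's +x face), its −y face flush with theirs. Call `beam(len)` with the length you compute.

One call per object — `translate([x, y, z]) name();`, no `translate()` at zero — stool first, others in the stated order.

stool();
translate([985, 0, 0]) stool();
translate([0, 0, 393]) beam(1250);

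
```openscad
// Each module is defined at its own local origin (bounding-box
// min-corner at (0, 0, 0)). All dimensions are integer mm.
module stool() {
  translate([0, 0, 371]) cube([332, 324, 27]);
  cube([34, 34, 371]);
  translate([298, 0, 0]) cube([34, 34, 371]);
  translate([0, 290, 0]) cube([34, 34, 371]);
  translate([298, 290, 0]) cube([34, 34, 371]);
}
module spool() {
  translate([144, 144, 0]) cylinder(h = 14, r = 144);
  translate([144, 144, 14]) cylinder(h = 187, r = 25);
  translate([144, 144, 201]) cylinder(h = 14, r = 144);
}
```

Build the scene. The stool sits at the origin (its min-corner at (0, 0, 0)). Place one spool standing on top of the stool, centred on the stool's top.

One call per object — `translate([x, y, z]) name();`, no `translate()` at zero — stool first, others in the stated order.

stool();
translate([22, 18, 398]) spool();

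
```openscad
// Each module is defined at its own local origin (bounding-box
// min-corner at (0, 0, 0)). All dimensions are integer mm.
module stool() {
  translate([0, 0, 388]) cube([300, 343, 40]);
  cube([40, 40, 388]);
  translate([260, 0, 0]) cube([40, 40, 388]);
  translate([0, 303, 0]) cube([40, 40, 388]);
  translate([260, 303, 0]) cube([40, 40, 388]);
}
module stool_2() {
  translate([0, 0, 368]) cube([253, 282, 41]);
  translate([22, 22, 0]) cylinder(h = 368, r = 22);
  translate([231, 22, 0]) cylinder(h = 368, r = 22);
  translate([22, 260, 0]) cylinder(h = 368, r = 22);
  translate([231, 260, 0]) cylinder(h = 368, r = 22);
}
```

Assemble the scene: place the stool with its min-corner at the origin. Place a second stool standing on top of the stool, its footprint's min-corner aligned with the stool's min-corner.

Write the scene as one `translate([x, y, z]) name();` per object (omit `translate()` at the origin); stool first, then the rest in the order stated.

stool();
translate([0, 0, 428]) stool_2();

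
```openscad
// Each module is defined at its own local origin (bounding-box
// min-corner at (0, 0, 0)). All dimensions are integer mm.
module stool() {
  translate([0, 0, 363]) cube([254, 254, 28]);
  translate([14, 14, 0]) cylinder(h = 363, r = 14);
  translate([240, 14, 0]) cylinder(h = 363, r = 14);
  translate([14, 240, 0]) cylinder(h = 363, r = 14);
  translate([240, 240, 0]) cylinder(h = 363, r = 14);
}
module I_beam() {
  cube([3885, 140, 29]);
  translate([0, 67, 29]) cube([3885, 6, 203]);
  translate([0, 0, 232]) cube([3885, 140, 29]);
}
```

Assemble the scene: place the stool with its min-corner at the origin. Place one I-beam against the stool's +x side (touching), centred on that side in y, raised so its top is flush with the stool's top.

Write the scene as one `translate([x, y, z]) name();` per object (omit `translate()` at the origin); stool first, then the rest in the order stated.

stool();
translate([254, 57, 130]) I_beam();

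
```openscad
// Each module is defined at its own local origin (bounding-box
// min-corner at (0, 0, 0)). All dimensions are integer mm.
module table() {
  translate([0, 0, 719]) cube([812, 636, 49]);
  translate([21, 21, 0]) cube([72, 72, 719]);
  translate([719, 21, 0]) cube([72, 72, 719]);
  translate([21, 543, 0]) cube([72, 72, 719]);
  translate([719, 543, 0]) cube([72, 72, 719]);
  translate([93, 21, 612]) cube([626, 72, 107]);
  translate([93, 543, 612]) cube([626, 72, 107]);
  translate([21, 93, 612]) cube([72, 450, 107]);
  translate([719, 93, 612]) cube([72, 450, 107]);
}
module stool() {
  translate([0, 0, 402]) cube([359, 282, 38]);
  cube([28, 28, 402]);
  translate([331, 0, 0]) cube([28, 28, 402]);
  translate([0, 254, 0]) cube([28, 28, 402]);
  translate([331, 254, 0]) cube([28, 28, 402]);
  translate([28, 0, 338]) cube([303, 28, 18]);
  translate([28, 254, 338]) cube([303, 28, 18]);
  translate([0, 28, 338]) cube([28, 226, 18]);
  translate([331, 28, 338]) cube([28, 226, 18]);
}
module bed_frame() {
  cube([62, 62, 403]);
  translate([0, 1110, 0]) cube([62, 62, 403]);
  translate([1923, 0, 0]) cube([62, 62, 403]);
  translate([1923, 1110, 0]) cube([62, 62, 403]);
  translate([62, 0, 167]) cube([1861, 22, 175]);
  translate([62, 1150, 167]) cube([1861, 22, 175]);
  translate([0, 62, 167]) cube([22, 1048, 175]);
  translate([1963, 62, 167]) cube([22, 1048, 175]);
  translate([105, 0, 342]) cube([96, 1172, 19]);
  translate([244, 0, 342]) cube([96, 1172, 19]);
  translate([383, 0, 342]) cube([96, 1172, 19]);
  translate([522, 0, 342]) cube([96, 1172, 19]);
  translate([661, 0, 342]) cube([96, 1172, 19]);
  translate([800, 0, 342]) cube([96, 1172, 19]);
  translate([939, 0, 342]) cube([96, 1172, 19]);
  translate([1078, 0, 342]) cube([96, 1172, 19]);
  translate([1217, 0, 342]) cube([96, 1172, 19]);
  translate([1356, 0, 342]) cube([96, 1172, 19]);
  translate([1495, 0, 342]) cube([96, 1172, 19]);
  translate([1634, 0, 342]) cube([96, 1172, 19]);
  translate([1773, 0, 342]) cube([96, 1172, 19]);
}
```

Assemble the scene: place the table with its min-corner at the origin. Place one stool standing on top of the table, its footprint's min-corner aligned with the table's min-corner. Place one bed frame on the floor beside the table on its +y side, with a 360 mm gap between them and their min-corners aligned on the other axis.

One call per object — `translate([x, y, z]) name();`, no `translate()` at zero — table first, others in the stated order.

table();
translate([0, 0, 768]) stool();
translate([0, 996, 0]) bed_frame();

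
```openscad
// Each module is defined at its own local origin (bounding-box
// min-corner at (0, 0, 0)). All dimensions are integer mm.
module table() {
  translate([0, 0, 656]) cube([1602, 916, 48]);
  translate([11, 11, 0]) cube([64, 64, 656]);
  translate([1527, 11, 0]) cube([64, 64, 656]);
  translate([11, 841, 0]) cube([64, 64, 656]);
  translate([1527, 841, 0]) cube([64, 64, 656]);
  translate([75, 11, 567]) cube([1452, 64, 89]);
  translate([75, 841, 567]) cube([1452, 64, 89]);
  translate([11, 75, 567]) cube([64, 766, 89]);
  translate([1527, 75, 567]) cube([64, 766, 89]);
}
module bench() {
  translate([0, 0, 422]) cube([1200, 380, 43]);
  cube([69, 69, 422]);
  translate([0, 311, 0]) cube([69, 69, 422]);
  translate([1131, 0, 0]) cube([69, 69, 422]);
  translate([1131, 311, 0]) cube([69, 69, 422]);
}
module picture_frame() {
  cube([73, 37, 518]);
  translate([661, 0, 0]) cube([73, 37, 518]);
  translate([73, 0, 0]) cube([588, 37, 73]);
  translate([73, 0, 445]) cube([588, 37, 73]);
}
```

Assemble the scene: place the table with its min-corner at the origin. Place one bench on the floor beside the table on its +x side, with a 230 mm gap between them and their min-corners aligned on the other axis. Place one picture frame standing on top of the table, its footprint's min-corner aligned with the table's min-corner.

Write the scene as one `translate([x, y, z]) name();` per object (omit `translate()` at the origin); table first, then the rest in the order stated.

table();
translate([1832, 0, 0]) bench();
translate([0, 0, 704]) picture_frame();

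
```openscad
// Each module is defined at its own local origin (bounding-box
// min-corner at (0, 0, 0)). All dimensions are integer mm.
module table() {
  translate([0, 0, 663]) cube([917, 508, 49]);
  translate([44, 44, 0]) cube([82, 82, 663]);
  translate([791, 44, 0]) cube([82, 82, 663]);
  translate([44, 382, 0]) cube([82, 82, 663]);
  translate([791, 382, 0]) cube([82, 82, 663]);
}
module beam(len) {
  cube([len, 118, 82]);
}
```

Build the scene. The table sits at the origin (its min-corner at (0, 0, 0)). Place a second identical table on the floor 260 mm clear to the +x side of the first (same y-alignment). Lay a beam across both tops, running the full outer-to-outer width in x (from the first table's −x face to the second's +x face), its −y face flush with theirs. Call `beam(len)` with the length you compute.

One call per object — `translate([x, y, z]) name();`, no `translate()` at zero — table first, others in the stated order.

table();
translate([1177, 0, 0]) table();
translate([0, 0, 712]) beam(2094);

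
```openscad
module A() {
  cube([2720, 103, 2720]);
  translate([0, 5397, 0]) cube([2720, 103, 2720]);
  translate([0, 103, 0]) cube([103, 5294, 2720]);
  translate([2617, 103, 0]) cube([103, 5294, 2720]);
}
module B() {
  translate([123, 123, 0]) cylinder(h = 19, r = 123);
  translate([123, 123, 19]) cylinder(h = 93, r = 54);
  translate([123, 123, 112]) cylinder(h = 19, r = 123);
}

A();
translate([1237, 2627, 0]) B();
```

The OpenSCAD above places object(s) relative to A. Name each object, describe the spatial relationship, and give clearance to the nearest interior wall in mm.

Clearances: x = 1134, y = 2524; minimum 1134 mm.

A is a house frame. B is a spool. The spool sits inside the house frame, centred. The clearance to the nearest interior wall is 1134 mm.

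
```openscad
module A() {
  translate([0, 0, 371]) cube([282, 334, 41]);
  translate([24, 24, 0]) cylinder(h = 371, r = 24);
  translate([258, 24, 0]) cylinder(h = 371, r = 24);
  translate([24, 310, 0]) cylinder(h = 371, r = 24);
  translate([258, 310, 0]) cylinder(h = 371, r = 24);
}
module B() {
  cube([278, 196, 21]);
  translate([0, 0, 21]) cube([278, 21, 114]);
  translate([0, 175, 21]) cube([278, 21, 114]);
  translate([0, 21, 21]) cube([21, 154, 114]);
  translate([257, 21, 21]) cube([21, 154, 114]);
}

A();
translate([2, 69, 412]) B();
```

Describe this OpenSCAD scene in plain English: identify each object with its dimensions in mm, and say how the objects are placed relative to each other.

A is a simple wooden stool: a rectangular seat 282 mm (x) by 334 mm (y), 41 mm thick, top face at z = 412 mm, on four round legs, each 48 mm in diameter. The legs rest on z = 0, each leg's axis is inset half a diameter from the nearest pair of seat edges (so the leg's bounding box is flush with the corner).

B is an open storage box with external size 278×196×135 mm and wall thickness 21 mm (the base is also 21 mm thick). The base covers the whole footprint; the four walls stand on the base, with the y-facing walls full-width and the x-facing walls fitting between their inner faces.

The open box is on top of the stool, centred.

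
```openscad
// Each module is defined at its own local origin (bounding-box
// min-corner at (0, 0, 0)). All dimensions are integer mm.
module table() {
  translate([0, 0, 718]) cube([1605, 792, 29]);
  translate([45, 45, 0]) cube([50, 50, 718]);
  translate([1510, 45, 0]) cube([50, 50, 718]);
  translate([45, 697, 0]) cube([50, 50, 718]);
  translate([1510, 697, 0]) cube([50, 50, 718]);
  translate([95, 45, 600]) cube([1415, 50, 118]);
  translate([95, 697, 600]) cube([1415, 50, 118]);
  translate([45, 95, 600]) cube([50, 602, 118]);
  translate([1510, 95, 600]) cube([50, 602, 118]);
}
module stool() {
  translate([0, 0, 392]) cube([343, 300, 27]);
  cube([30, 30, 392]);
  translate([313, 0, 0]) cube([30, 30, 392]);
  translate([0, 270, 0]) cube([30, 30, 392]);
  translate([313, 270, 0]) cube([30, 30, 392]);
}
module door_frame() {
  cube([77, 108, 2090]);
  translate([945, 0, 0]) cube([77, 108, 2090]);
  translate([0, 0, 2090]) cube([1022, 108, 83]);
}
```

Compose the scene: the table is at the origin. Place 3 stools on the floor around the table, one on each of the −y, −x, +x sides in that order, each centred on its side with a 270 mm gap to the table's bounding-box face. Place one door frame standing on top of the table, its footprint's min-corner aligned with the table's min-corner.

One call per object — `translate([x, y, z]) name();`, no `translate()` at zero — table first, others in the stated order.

table();
translate([631, -570, 0]) stool();
translate([-613, 246, 0]) stool();
translate([1875, 246, 0]) stool();
translate([0, 0, 747]) door_frame();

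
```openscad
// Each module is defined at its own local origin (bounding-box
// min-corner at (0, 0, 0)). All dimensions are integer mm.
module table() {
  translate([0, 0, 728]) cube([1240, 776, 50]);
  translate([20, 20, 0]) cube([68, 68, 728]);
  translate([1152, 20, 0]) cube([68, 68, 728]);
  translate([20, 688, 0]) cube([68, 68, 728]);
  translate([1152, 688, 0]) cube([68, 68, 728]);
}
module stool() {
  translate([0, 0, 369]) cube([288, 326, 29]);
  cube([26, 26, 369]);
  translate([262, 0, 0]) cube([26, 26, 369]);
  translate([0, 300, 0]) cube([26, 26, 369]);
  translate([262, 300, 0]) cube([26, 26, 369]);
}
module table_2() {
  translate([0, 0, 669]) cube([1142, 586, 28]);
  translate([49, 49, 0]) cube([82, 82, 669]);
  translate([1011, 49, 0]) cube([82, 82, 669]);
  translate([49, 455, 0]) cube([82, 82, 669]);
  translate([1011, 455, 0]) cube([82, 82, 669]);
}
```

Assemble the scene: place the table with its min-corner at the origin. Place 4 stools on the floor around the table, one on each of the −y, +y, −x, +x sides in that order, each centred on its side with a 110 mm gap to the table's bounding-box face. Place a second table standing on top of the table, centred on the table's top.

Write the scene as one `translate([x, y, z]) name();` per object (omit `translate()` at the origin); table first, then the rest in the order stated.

table();
translate([476, -436, 0]) stool();
translate([476, 886, 0]) stool();
translate([-398, 225, 0]) stool();
translate([1350, 225, 0]) stool();
translate([49, 95, 778]) table_2();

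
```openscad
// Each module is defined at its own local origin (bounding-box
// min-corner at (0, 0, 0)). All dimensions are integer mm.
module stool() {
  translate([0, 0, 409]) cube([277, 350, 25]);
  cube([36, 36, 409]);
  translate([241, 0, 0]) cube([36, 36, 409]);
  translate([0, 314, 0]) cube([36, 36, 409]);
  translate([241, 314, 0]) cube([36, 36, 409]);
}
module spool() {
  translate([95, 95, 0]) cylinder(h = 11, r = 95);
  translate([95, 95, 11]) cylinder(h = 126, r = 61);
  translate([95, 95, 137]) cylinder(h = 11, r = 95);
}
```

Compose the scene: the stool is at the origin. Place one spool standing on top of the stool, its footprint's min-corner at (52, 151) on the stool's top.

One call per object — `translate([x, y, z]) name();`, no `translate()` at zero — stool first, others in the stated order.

stool();
translate([52, 151, 434]) spool();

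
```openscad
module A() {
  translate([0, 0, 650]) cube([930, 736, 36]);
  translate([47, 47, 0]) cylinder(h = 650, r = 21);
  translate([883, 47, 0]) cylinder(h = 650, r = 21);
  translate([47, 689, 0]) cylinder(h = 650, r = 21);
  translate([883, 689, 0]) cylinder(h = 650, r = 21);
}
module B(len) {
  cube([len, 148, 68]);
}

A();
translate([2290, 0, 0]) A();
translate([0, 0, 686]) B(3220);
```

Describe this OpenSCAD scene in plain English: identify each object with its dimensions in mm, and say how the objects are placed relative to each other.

A is a rectangular dining table. The top is 930×736×36 mm with its upper surface at z = 686 mm. It stands on four round legs of 42 mm diameter, each leg's bounding box inset 26 mm from the nearest pair of top edges, running from the floor to the underside of the top.

B is a rectangular beam 3220 mm long (x), 148 mm deep (y), 68 mm thick (z).

The beam spans the tops of two tables placed 1360 mm apart, resting at z = 686 mm.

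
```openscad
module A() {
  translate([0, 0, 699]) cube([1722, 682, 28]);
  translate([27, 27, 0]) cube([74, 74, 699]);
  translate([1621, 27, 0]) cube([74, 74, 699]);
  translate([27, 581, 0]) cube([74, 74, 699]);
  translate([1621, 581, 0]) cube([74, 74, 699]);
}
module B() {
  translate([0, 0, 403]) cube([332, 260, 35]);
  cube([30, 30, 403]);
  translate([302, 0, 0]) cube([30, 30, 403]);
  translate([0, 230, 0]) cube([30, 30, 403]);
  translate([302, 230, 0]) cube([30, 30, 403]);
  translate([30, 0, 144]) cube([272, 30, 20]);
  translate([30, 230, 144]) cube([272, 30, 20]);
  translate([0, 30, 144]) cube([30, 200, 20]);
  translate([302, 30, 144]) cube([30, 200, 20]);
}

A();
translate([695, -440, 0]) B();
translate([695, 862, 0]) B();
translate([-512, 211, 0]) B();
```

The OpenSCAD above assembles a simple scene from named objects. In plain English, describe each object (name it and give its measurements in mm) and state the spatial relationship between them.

A is a table with a 1722×682 mm rectangular top, 28 mm thick, top surface at z = 727 mm, supported by four 74×74 mm square legs, each inset 27 mm from the nearest pair of top edges, running from the floor.

B is a four-legged stool. The seat is a 332×260×35 mm slab whose top surface is at z = 438 mm; four square legs, each 30×30 mm in cross-section, run from the floor (z = 0) to the underside of the seat, each flush with a corner of the seat. Four stretchers, 30 mm wide and 20 mm tall, connect adjacent legs with their undersides at z = 144 mm, each running between the inner faces of the legs it joins and aligned with the legs' outer faces on the other axis.

Three stools sit around the table at the −y, +y, −x sides.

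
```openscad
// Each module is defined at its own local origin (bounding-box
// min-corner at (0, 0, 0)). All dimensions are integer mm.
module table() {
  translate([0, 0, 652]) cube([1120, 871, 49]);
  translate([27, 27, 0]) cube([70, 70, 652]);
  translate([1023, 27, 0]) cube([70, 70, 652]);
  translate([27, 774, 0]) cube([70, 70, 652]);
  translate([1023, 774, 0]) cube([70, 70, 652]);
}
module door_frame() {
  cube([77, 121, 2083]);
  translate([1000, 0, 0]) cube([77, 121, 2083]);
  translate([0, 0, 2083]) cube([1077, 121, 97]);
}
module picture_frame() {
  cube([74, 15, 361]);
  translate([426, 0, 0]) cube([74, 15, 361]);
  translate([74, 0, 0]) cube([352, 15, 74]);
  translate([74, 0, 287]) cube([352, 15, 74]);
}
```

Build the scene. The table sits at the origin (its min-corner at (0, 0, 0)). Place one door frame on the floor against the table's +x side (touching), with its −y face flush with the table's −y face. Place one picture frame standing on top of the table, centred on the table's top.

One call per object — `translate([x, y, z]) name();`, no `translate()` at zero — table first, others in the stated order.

table();
translate([1120, 0, 0]) door_frame();
translate([310, 428, 701]) picture_frame();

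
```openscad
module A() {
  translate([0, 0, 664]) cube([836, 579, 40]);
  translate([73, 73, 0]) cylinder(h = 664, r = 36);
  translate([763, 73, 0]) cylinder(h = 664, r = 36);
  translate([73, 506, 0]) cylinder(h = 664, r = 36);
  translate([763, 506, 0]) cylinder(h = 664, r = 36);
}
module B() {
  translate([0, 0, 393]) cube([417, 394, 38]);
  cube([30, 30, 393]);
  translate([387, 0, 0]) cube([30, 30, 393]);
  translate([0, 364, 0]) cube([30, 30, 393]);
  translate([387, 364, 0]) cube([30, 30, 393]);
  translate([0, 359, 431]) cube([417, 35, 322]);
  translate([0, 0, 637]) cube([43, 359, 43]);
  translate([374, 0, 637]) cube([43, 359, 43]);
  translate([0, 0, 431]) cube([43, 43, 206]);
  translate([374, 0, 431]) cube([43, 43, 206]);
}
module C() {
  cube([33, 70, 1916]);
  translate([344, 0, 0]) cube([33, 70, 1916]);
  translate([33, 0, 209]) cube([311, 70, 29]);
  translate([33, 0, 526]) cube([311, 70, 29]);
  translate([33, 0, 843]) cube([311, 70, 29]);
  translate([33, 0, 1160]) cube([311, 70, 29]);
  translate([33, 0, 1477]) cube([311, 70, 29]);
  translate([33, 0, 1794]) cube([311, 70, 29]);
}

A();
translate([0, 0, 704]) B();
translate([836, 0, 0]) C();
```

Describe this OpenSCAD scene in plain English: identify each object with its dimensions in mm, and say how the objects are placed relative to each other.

A is a rectangular dining table. The top is 836×579×40 mm with its upper surface at z = 704 mm. It stands on four round legs of 72 mm diameter, each leg's bounding box inset 37 mm from the nearest pair of top edges, running from the floor to the underside of the top.

B is a chair: 417×394 mm seat, 38 mm thick, top at z = 431 mm, on four 30 mm square corner legs flush with the seat edges. A 35 mm thick backrest slab spans the full seat width, extending 322 mm above the seat top, its back face flush with the seat's +y edge. Two armrests of 43×43 mm section run along each side from the seat's front edge to the front of the backrest, top faces 249 mm above the seat top and outer faces flush with the seat's x-edges; a 43×43 mm post under the front of each armrest stands on the seat at the front corner.

C is a straight ladder. Two 33×70 mm vertical rails, 1916 mm tall, stand 377 mm apart (outside-to-outside) with their front faces coplanar on the −y side. 6 rungs, each 70 mm deep and 29 mm tall, span between the inner faces of the rails, front faces flush with the rails. The lowest rung's underside is at z = 209 mm and rungs are spaced 317 mm apart (underside to underside).

The chair is on top of the table. The ladder is against the table's +x side, with their −y faces flush.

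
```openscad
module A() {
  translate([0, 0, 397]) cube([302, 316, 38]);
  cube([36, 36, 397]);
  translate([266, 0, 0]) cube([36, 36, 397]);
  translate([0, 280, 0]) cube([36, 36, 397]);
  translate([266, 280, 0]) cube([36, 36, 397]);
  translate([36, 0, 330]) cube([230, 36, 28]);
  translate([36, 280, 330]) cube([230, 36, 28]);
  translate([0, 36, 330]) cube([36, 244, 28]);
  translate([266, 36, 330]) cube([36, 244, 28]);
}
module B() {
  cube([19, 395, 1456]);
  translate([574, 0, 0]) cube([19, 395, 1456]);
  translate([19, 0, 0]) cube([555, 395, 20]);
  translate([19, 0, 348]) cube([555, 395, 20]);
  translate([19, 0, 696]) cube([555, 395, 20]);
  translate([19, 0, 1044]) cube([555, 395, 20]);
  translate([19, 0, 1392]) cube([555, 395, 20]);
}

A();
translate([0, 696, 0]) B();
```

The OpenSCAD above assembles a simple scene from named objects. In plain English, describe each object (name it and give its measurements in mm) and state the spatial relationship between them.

A is a simple wooden stool: a rectangular seat 302 mm (x) by 316 mm (y), 38 mm thick, top face at z = 435 mm, on four square legs, each 36×36 mm in cross-section. The legs rest on z = 0, each flush with a corner of the seat. Four stretchers, 36 mm wide and 28 mm tall, connect adjacent legs with their undersides at z = 330 mm, each running between the inner faces of the legs it joins and aligned with the legs' outer faces on the other axis.

B is an open bookshelf. Two side panels, each 19 mm thick, 395 mm deep and 1456 mm tall, stand 593 mm apart (outside-to-outside). Between them sit 5 shelves, each 20 mm thick and 395 mm deep, spanning the full gap between the sides. The bottom shelf rests on the floor (its underside at z = 0) and the clear gap between one shelf's top and the next shelf's underside is 328 mm.

The bookshelf is on the floor beside the stool on its +y side.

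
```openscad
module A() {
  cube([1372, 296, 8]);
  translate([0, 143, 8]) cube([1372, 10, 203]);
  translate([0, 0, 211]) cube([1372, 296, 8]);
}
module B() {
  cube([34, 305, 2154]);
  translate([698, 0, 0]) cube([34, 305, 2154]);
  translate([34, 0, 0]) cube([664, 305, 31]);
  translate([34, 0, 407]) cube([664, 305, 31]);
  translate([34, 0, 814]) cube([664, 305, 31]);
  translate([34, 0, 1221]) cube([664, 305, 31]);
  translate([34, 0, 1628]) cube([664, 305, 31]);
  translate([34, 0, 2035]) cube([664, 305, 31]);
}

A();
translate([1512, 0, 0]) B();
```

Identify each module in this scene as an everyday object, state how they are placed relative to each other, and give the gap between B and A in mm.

A is an I-beam. B is a bookshelf. The bookshelf is on the floor beside the I-beam on its +x side. The gap between the bookshelf and the I-beam is 140 mm.

The bookshelf's nearest face is 140 mm from the I-beam's +x face.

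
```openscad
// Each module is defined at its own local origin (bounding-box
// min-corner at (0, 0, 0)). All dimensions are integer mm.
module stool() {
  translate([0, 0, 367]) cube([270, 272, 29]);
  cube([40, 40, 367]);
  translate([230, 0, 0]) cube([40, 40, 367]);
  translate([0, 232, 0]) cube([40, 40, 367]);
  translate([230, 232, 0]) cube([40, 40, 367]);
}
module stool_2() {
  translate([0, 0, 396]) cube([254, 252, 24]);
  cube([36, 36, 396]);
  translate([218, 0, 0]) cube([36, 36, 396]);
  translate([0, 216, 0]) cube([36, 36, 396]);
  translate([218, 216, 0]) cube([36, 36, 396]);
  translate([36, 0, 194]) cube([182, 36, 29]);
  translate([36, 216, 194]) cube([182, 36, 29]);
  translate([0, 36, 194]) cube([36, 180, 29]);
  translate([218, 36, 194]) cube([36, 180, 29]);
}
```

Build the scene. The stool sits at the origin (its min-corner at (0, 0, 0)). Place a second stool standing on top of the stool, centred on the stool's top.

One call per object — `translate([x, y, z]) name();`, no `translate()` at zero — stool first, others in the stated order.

stool();
translate([8, 10, 396]) stool_2();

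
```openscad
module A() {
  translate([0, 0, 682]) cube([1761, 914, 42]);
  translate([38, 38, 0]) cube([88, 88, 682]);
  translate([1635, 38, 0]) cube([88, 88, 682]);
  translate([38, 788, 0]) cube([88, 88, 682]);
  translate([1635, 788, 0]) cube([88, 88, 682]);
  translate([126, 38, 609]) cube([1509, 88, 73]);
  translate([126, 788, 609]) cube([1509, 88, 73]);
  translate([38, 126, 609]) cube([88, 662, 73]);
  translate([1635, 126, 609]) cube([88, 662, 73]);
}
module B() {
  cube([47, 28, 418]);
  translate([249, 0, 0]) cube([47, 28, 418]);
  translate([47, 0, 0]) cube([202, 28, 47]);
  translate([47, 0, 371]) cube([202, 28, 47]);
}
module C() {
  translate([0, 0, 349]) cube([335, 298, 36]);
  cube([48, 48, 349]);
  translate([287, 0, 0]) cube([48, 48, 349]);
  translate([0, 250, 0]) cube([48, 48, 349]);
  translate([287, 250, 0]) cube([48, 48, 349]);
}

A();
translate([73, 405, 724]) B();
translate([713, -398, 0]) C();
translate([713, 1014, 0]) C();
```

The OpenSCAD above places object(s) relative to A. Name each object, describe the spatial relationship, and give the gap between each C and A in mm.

Each stool's nearest face is 100 mm from the table's bounding box.

A is a table. B is a picture frame. C is a stool. The picture frame is on top of the table. Two stools sit around the table at the −y, +y sides. The gap between each stool and the table is 100 mm.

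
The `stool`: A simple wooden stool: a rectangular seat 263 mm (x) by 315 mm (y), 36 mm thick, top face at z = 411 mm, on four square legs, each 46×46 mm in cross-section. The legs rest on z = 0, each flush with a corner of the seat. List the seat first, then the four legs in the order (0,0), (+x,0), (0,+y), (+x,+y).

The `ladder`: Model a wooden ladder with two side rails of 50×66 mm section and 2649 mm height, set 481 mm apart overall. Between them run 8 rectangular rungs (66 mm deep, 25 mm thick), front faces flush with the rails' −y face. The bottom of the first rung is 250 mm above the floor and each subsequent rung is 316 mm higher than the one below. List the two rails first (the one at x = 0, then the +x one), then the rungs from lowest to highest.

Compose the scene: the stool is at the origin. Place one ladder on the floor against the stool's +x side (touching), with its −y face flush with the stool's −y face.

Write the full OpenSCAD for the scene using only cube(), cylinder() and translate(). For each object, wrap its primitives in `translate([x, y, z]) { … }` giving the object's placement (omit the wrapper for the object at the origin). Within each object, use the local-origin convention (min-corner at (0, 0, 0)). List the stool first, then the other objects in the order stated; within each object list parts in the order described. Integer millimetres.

translate([0, 0, 375]) cube([263, 315, 36]);
cube([46, 46, 375]);
translate([217, 0, 0]) cube([46, 46, 375]);
translate([0, 269, 0]) cube([46, 46, 375]);
translate([217, 269, 0]) cube([46, 46, 375]);
translate([263, 0, 0]) {
  cube([50, 66, 2649]);
  translate([431, 0, 0]) cube([50, 66, 2649]);
  translate([50, 0, 250]) cube([381, 66, 25]);
  translate([50, 0, 566]) cube([381, 66, 25]);
  translate([50, 0, 882]) cube([381, 66, 25]);
  translate([50, 0, 1198]) cube([381, 66, 25]);
  translate([50, 0, 1514]) cube([381, 66, 25]);
  translate([50, 0, 1830]) cube([381, 66, 25]);
  translate([50, 0, 2146]) cube([381, 66, 25]);
  translate([50, 0, 2462]) cube([381, 66, 25]);
}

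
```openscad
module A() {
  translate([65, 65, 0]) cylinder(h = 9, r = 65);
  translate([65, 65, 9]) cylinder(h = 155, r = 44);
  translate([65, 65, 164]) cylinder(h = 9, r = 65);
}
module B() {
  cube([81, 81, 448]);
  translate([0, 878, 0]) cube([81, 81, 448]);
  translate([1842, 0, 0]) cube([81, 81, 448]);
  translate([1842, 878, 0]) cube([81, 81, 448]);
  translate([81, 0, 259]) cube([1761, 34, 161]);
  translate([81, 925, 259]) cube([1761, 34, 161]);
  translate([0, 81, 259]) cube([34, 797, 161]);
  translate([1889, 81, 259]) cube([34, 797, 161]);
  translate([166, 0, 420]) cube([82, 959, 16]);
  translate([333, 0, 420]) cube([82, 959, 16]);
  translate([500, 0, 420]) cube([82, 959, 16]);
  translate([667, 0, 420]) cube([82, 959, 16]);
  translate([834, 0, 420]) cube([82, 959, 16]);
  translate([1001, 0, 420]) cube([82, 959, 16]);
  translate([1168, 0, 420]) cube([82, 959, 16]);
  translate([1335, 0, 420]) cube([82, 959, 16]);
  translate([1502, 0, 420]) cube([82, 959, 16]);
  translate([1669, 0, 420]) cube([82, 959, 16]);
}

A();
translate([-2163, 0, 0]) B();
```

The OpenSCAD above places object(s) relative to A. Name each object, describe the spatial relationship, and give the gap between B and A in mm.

The bed frame's nearest face is 240 mm from the spool's −x face.

A is a spool. B is a bed frame. The bed frame is on the floor beside the spool on its −x side. The gap between the bed frame and the spool is 240 mm.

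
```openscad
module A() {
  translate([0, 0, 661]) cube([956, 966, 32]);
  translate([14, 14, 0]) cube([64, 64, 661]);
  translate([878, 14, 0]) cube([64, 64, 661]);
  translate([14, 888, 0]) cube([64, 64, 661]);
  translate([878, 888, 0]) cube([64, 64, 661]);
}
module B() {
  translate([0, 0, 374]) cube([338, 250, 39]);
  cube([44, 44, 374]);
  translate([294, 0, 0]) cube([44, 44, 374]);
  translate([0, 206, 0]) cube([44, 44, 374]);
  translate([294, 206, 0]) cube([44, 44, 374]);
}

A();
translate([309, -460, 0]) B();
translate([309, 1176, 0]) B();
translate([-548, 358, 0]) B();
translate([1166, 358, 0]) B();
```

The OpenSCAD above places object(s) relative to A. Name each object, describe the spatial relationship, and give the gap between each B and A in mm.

Each stool's nearest face is 210 mm from the table's bounding box.

A is a table. B is a stool. Four stools sit around the table at the −y, +y, −x, +x sides. The gap between each stool and the table is 210 mm.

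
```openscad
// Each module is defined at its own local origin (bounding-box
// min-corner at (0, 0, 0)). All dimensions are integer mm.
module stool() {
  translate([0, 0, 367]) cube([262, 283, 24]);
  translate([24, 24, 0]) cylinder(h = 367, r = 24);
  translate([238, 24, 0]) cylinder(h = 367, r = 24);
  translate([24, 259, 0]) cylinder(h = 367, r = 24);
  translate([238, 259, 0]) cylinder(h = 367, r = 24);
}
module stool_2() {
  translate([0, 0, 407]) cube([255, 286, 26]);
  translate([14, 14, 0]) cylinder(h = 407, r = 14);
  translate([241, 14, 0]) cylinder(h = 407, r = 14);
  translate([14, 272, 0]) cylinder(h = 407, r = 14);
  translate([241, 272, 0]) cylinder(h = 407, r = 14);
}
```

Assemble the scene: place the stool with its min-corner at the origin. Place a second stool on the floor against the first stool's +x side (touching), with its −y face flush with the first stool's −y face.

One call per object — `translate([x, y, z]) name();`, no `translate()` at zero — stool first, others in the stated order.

stool();
translate([262, 0, 0]) stool_2();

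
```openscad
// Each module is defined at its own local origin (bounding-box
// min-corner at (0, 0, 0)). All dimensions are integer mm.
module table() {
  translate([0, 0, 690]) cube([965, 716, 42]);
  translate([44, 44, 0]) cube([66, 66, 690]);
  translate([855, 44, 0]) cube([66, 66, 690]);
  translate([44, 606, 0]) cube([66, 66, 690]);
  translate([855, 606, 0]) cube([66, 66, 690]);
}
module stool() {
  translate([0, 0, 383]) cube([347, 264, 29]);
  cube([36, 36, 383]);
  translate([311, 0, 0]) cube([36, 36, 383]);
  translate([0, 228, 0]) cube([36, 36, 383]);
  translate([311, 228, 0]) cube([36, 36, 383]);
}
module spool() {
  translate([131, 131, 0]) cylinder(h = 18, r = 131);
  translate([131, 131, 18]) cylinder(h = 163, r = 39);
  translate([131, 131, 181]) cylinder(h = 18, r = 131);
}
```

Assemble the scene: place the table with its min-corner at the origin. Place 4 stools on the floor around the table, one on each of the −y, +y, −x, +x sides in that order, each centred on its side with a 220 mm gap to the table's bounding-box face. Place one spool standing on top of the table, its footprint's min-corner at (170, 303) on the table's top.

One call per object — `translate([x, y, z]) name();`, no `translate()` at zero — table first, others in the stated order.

table();
translate([309, -484, 0]) stool();
translate([309, 936, 0]) stool();
translate([-567, 226, 0]) stool();
translate([1185, 226, 0]) stool();
translate([170, 303, 732]) spool();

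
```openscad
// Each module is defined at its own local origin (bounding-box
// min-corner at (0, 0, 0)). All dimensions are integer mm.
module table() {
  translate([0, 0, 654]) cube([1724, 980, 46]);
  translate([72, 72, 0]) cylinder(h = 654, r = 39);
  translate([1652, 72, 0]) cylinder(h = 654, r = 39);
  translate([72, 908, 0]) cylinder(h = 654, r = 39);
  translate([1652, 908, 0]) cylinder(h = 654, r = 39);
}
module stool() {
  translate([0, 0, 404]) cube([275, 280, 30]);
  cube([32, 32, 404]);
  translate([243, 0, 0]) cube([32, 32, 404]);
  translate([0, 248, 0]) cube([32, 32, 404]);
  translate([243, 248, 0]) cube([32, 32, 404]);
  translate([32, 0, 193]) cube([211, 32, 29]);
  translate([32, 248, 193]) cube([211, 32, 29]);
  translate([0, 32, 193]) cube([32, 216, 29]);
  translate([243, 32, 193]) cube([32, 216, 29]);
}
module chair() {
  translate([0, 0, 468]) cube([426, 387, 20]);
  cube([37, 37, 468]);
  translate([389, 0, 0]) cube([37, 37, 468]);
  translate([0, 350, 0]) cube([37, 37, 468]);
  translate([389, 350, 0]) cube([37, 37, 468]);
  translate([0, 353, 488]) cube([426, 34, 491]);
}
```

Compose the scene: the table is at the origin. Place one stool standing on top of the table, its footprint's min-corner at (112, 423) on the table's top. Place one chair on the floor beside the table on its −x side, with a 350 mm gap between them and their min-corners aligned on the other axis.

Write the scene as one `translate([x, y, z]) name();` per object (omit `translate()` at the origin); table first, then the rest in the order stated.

table();
translate([112, 423, 700]) stool();
translate([-776, 0, 0]) chair();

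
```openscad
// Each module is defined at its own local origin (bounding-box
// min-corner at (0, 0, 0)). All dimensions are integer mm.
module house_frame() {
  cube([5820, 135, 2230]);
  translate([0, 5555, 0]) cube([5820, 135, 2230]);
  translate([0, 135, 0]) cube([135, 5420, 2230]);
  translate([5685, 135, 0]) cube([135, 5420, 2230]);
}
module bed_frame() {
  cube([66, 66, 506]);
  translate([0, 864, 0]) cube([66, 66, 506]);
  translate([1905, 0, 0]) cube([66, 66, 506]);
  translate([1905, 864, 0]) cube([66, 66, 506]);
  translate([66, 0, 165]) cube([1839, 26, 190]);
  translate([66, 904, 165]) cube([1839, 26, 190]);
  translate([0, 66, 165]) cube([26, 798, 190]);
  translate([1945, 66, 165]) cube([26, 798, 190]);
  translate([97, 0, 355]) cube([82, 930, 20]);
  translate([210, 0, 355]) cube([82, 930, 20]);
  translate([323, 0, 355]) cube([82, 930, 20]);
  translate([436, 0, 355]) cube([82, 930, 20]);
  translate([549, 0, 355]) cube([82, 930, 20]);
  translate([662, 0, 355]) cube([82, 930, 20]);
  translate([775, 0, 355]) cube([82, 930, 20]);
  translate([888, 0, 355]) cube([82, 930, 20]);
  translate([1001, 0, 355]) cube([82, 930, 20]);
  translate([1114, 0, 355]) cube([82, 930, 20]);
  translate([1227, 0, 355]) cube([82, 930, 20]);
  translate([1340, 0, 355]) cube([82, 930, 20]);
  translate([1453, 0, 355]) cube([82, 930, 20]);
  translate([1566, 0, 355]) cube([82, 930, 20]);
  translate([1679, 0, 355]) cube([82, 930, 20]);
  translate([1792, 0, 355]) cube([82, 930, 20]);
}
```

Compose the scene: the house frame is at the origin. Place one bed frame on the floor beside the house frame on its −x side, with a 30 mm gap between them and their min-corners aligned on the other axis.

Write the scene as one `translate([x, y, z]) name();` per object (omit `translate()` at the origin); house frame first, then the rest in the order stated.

house_frame();
translate([-2001, 0, 0]) bed_frame();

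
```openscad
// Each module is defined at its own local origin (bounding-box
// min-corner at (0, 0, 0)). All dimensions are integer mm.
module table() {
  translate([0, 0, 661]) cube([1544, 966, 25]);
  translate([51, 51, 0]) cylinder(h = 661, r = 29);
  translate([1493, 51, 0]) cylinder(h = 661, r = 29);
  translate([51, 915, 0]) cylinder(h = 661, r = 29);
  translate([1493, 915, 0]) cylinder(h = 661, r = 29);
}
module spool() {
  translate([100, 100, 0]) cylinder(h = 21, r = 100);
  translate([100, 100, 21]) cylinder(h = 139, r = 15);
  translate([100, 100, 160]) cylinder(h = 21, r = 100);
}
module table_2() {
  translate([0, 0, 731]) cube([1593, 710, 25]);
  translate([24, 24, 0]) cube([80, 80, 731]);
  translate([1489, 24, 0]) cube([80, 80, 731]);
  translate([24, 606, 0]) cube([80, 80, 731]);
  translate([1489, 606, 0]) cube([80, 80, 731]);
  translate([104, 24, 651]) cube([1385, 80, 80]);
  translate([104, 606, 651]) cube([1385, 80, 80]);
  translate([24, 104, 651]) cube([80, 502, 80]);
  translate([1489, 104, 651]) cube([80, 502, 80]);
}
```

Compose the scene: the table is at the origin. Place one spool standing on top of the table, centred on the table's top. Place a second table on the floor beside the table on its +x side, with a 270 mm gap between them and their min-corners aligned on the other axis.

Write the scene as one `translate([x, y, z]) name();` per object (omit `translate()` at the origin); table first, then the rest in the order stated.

table();
translate([672, 383, 686]) spool();
translate([1814, 0, 0]) table_2();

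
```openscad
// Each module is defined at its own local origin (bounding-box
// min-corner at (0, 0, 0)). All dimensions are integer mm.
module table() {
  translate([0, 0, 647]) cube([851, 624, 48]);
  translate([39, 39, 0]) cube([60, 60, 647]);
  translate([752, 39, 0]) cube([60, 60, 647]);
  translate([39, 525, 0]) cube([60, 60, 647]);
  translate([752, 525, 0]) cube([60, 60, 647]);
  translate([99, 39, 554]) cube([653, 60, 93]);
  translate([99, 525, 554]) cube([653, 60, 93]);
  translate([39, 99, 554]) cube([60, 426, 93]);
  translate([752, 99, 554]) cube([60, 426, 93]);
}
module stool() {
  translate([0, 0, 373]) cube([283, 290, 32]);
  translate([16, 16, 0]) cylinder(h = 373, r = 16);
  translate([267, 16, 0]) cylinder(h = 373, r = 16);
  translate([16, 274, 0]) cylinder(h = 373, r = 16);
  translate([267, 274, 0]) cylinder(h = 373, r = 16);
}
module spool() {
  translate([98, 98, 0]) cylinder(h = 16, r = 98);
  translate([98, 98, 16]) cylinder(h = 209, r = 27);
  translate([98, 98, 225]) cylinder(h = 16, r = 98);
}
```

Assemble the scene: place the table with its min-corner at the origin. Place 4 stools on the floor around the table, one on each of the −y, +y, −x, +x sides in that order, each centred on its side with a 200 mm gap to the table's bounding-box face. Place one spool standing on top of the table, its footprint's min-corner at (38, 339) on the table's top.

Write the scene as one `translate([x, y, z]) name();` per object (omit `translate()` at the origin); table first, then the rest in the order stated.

table();
translate([284, -490, 0]) stool();
translate([284, 824, 0]) stool();
translate([-483, 167, 0]) stool();
translate([1051, 167, 0]) stool();
translate([38, 339, 695]) spool();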